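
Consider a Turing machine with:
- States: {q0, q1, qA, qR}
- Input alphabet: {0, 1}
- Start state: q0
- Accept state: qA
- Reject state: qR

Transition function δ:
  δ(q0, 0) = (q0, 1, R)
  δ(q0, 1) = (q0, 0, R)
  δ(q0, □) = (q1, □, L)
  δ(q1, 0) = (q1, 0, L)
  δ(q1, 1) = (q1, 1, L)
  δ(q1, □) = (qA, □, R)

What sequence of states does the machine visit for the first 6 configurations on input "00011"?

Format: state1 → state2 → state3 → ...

Execution trace:
Initial: [q0]00011
Step 1: δ(q0, 0) = (q0, 1, R) → 1[q0]0011
Step 2: δ(q0, 0) = (q0, 1, R) → 11[q0]011
Step 3: δ(q0, 0) = (q0, 1, R) → 111[q0]11
Step 4: δ(q0, 1) = (q0, 0, R) → 1110[q0]1
Step 5: δ(q0, 1) = (q0, 0, R) → 11100[q0]□

State sequence: q0 → q0 → q0 → q0 → q0 → q0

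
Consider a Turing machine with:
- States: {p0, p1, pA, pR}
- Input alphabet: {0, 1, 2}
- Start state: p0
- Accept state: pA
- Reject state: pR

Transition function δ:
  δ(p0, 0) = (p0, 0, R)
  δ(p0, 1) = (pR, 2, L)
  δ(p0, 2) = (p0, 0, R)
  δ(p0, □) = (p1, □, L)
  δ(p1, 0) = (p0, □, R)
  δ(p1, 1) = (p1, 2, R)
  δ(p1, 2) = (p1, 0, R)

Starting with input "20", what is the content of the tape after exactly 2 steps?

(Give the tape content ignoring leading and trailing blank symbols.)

Execution trace:
Initial: [p0]20
Step 1: δ(p0, 2) = (p0, 0, R) → 0[p0]0
Step 2: δ(p0, 0) = (p0, 0, R) → 00[p0]□

After 2 steps, the tape (ignoring leading/trailing blanks) is: 00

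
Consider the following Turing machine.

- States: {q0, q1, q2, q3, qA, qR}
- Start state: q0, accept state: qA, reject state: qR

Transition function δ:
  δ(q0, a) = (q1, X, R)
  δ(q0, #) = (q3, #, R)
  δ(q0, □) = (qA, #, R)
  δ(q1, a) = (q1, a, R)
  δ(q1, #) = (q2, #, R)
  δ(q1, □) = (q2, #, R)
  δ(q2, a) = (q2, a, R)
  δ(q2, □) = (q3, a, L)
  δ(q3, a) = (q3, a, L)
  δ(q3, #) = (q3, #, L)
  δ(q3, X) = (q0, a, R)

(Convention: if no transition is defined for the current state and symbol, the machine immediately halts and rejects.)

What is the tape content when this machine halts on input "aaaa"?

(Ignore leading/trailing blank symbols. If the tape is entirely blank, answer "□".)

Execution trace:
Initial: [q0]aaaa
Step 1: δ(q0, a) = (q1, X, R) → X[q1]aaa
Step 2: δ(q1, a) = (q1, a, R) → Xa[q1]aa
Step 3: δ(q1, a) = (q1, a, R) → Xaa[q1]a
Step 4: δ(q1, a) = (q1, a, R) → Xaaa[q1]□
Step 5: δ(q1, □) = (q2, #, R) → Xaaa#[q2]□
Step 6: δ(q2, □) = (q3, a, L) → Xaaa[q3]#a
Step 7: δ(q3, #) = (q3, #, L) → Xaa[q3]a#a
Step 8: δ(q3, a) = (q3, a, L) → Xa[q3]aa#a
Step 9: δ(q3, a) = (q3, a, L) → X[q3]aaa#a
Step 10: δ(q3, a) = (q3, a, L) → [q3]Xaaa#a
Step 11: δ(q3, X) = (q0, a, R) → a[q0]aaa#a
Step 12: δ(q0, a) = (q1, X, R) → aX[q1]aa#a
Step 13: δ(q1, a) = (q1, a, R) → aXa[q1]a#a
Step 14: δ(q1, a) = (q1, a, R) → aXaa[q1]#a
Step 15: δ(q1, #) = (q2, #, R) → aXaa#[q2]a
Step 16: δ(q2, a) = (q2, a, R) → aXaa#a[q2]□
Step 17: δ(q2, □) = (q3, a, L) → aXaa#[q3]aa
Step 18: δ(q3, a) = (q3, a, L) → aXaa[q3]#aa
Step 19: δ(q3, #) = (q3, #, L) → aXa[q3]a#aa
Step 20: δ(q3, a) = (q3, a, L) → aX[q3]aa#aa
Step 21: δ(q3, a) = (q3, a, L) → a[q3]Xaa#aa
Step 22: δ(q3, X) = (q0, a, R) → aa[q0]aa#aa
Step 23: δ(q0, a) = (q1, X, R) → aaX[q1]a#aa
Step 24: δ(q1, a) = (q1, a, R) → aaXa[q1]#aa
Step 25: δ(q1, #) = (q2, #, R) → aaXa#[q2]aa
Step 26: δ(q2, a) = (q2, a, R) → aaXa#a[q2]a
Step 27: δ(q2, a) = (q2, a, R) → aaXa#aa[q2]□
Step 28: δ(q2, □) = (q3, a, L) → aaXa#a[q3]aa
Step 29: δ(q3, a) = (q3, a, L) → aaXa#[q3]aaa
Step 30: δ(q3, a) = (q3, a, L) → aaXa[q3]#aaa
Step 31: δ(q3, #) = (q3, #, L) → aaX[q3]a#aaa
Step 32: δ(q3, a) = (q3, a, L) → aa[q3]Xa#aaa
Step 33: δ(q3, X) = (q0, a, R) → aaa[q0]a#aaa
Step 34: δ(q0, a) = (q1, X, R) → aaaX[q1]#aaa
Step 35: δ(q1, #) = (q2, #, R) → aaaX#[q2]aaa
Step 36: δ(q2, a) = (q2, a, R) → aaaX#a[q2]aa
Step 37: δ(q2, a) = (q2, a, R) → aaaX#aa[q2]a
Step 38: δ(q2, a) = (q2, a, R) → aaaX#aaa[q2]□
Step 39: δ(q2, □) = (q3, a, L) → aaaX#aa[q3]aa
Step 40: δ(q3, a) = (q3, a, L) → aaaX#a[q3]aaa
Step 41: δ(q3, a) = (q3, a, L) → aaaX#[q3]aaaa
Step 42: δ(q3, a) = (q3, a, L) → aaaX[q3]#aaaa
Step 43: δ(q3, #) = (q3, #, L) → aaa[q3]X#aaaa
Step 44: δ(q3, X) = (q0, a, R) → aaaa[q0]#aaaa
Step 45: δ(q0, #) = (q3, #, R) → aaaa#[q3]aaaa
Step 46: δ(q3, a) = (q3, a, L) → aaaa[q3]#aaaa
Step 47: δ(q3, #) = (q3, #, L) → aaa[q3]a#aaaa
Step 48: δ(q3, a) = (q3, a, L) → aa[q3]aa#aaaa
Step 49: δ(q3, a) = (q3, a, L) → a[q3]aaa#aaaa
Step 50: δ(q3, a) = (q3, a, L) → [q3]aaaa#aaaa
Step 51: δ(q3, a) = (q3, a, L) → [q3]□aaaa#aaaa

No transition is defined for δ(q3, □). By convention the machine halts and rejects.

Final tape (ignoring leading/trailing blanks): aaaa#aaaa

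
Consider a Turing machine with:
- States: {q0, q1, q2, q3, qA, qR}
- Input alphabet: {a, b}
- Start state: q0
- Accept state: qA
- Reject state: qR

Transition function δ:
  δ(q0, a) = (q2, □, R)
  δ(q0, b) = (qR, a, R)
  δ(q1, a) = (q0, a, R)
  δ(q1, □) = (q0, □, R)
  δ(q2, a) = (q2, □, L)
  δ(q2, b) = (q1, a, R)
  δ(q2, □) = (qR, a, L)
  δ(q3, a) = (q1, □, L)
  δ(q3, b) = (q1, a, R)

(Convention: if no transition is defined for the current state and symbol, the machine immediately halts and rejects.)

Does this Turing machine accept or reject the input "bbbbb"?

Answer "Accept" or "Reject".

Execution trace:
Initial: [q0]bbbbb
Step 1: δ(q0, b) = (qR, a, R) → a[qR]bbbb

The machine reaches the reject state qR and halts.

Answer: Reject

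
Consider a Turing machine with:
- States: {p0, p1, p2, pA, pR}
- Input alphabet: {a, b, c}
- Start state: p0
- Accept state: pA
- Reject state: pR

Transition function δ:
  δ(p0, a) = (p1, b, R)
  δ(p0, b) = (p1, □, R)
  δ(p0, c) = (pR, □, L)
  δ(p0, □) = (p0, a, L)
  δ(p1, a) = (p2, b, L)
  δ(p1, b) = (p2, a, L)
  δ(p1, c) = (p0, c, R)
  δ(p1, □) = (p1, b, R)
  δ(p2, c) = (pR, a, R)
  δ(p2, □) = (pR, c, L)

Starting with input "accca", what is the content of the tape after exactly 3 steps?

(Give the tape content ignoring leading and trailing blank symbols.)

Execution trace:
Initial: [p0]accca
Step 1: δ(p0, a) = (p1, b, R) → b[p1]ccca
Step 2: δ(p1, c) = (p0, c, R) → bc[p0]cca
Step 3: δ(p0, c) = (pR, □, L) → b[pR]c□ca

The machine reaches the reject state pR and halts.

After 3 steps, the tape (ignoring leading/trailing blanks) is: bc□ca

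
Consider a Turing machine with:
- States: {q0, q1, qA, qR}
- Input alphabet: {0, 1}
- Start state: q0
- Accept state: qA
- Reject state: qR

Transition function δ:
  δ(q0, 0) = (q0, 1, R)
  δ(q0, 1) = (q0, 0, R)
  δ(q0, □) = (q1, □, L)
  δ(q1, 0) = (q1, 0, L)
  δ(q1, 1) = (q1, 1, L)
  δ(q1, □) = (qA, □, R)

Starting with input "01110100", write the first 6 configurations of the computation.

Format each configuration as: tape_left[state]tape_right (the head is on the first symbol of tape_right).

Transitions applied:
Step 1: δ(q0, 0) = (q0, 1, R)
Step 2: δ(q0, 1) = (q0, 0, R)
Step 3: δ(q0, 1) = (q0, 0, R)
Step 4: δ(q0, 1) = (q0, 0, R)
Step 5: δ(q0, 0) = (q0, 1, R)

The first 6 configurations are:
[q0]01110100 ⊢ 1[q0]1110100 ⊢ 10[q0]110100 ⊢ 100[q0]10100 ⊢ 1000[q0]0100 ⊢ 10001[q0]100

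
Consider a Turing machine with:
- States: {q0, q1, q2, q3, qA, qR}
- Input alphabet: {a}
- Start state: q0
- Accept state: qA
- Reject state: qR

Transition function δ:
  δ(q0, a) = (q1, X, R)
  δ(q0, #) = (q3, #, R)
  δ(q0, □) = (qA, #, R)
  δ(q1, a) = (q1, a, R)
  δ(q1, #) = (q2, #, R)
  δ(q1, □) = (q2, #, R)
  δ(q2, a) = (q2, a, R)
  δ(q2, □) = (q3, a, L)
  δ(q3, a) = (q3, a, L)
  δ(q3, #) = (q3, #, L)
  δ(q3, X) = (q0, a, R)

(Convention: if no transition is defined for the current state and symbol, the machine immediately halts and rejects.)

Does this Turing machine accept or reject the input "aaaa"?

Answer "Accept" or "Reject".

Execution trace:
Initial: [q0]aaaa
Step 1: δ(q0, a) = (q1, X, R) → X[q1]aaa
Step 2: δ(q1, a) = (q1, a, R) → Xa[q1]aa
Step 3: δ(q1, a) = (q1, a, R) → Xaa[q1]a
Step 4: δ(q1, a) = (q1, a, R) → Xaaa[q1]□
Step 5: δ(q1, □) = (q2, #, R) → Xaaa#[q2]□
Step 6: δ(q2, □) = (q3, a, L) → Xaaa[q3]#a
Step 7: δ(q3, #) = (q3, #, L) → Xaa[q3]a#a
Step 8: δ(q3, a) = (q3, a, L) → Xa[q3]aa#a
Step 9: δ(q3, a) = (q3, a, L) → X[q3]aaa#a
Step 10: δ(q3, a) = (q3, a, L) → [q3]Xaaa#a
Step 11: δ(q3, X) = (q0, a, R) → a[q0]aaa#a
Step 12: δ(q0, a) = (q1, X, R) → aX[q1]aa#a
Step 13: δ(q1, a) = (q1, a, R) → aXa[q1]a#a
Step 14: δ(q1, a) = (q1, a, R) → aXaa[q1]#a
Step 15: δ(q1, #) = (q2, #, R) → aXaa#[q2]a
Step 16: δ(q2, a) = (q2, a, R) → aXaa#a[q2]□
Step 17: δ(q2, □) = (q3, a, L) → aXaa#[q3]aa
Step 18: δ(q3, a) = (q3, a, L) → aXaa[q3]#aa
Step 19: δ(q3, #) = (q3, #, L) → aXa[q3]a#aa
Step 20: δ(q3, a) = (q3, a, L) → aX[q3]aa#aa
Step 21: δ(q3, a) = (q3, a, L) → a[q3]Xaa#aa
Step 22: δ(q3, X) = (q0, a, R) → aa[q0]aa#aa
Step 23: δ(q0, a) = (q1, X, R) → aaX[q1]a#aa
Step 24: δ(q1, a) = (q1, a, R) → aaXa[q1]#aa
Step 25: δ(q1, #) = (q2, #, R) → aaXa#[q2]aa
Step 26: δ(q2, a) = (q2, a, R) → aaXa#a[q2]a
Step 27: δ(q2, a) = (q2, a, R) → aaXa#aa[q2]□
Step 28: δ(q2, □) = (q3, a, L) → aaXa#a[q3]aa
Step 29: δ(q3, a) = (q3, a, L) → aaXa#[q3]aaa
Step 30: δ(q3, a) = (q3, a, L) → aaXa[q3]#aaa
Step 31: δ(q3, #) = (q3, #, L) → aaX[q3]a#aaa
Step 32: δ(q3, a) = (q3, a, L) → aa[q3]Xa#aaa
Step 33: δ(q3, X) = (q0, a, R) → aaa[q0]a#aaa
Step 34: δ(q0, a) = (q1, X, R) → aaaX[q1]#aaa
Step 35: δ(q1, #) = (q2, #, R) → aaaX#[q2]aaa
Step 36: δ(q2, a) = (q2, a, R) → aaaX#a[q2]aa
Step 37: δ(q2, a) = (q2, a, R) → aaaX#aa[q2]a
Step 38: δ(q2, a) = (q2, a, R) → aaaX#aaa[q2]□
Step 39: δ(q2, □) = (q3, a, L) → aaaX#aa[q3]aa
Step 40: δ(q3, a) = (q3, a, L) → aaaX#a[q3]aaa
Step 41: δ(q3, a) = (q3, a, L) → aaaX#[q3]aaaa
Step 42: δ(q3, a) = (q3, a, L) → aaaX[q3]#aaaa
Step 43: δ(q3, #) = (q3, #, L) → aaa[q3]X#aaaa
Step 44: δ(q3, X) = (q0, a, R) → aaaa[q0]#aaaa
Step 45: δ(q0, #) = (q3, #, R) → aaaa#[q3]aaaa
Step 46: δ(q3, a) = (q3, a, L) → aaaa[q3]#aaaa
Step 47: δ(q3, #) = (q3, #, L) → aaa[q3]a#aaaa
Step 48: δ(q3, a) = (q3, a, L) → aa[q3]aa#aaaa
Step 49: δ(q3, a) = (q3, a, L) → a[q3]aaa#aaaa
Step 50: δ(q3, a) = (q3, a, L) → [q3]aaaa#aaaa
Step 51: δ(q3, a) = (q3, a, L) → [q3]□aaaa#aaaa

No transition is defined for δ(q3, □). By convention the machine halts and rejects.

Answer: Reject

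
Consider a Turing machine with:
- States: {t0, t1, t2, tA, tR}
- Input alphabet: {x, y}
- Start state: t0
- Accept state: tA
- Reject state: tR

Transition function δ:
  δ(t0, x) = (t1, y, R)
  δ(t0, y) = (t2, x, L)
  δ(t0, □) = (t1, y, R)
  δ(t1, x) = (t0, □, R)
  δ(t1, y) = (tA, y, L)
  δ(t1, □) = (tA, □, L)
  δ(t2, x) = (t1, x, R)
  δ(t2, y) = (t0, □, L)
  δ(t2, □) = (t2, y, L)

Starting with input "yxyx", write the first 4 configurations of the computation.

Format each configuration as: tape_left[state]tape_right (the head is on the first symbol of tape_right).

Transitions applied:
Step 1: δ(t0, y) = (t2, x, L)
Step 2: δ(t2, □) = (t2, y, L)
Step 3: δ(t2, □) = (t2, y, L)

The first 4 configurations are:
[t0]yxyx ⊢ [t2]□xxyx ⊢ [t2]□yxxyx ⊢ [t2]□yyxxyx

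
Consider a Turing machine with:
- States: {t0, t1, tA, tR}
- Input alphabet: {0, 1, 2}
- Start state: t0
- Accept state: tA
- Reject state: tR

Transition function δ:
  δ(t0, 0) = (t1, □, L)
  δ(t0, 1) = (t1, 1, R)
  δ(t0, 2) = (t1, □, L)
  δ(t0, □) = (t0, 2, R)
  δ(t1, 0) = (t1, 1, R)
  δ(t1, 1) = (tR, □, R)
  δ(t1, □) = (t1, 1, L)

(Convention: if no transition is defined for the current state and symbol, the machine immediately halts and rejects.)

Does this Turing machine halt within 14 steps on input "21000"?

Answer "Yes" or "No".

Execution trace:
Initial: [t0]21000
Step 1: δ(t0, 2) = (t1, □, L) → [t1]□□1000
Step 2: δ(t1, □) = (t1, 1, L) → [t1]□1□1000
Step 3: δ(t1, □) = (t1, 1, L) → [t1]□11□1000
Step 4: δ(t1, □) = (t1, 1, L) → [t1]□111□1000
Step 5: δ(t1, □) = (t1, 1, L) → [t1]□1111□1000
Step 6: δ(t1, □) = (t1, 1, L) → [t1]□11111□1000
Step 7: δ(t1, □) = (t1, 1, L) → [t1]□111111□1000
Step 8: δ(t1, □) = (t1, 1, L) → [t1]□1111111□1000
Step 9: δ(t1, □) = (t1, 1, L) → [t1]□11111111□1000
Step 10: δ(t1, □) = (t1, 1, L) → [t1]□111111111□1000
Step 11: δ(t1, □) = (t1, 1, L) → [t1]□1111111111□1000
Step 12: δ(t1, □) = (t1, 1, L) → [t1]□11111111111□1000
Step 13: δ(t1, □) = (t1, 1, L) → [t1]□111111111111□1000
Step 14: δ(t1, □) = (t1, 1, L) → [t1]□1111111111111□1000

The machine has not reached a halting state after 14 steps.
The machine did not halt within the 14-step bound.

Answer: No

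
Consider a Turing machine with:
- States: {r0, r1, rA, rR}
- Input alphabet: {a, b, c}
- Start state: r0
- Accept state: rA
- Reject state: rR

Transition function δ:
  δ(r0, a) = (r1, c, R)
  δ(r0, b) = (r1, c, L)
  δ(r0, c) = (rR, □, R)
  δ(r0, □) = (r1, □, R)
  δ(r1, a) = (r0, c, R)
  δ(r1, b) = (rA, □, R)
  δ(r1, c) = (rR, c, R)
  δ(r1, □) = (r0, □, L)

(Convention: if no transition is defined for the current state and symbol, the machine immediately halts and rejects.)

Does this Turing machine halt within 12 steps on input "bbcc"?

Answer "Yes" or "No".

Execution trace:
Initial: [r0]bbcc
Step 1: δ(r0, b) = (r1, c, L) → [r1]□cbcc
Step 2: δ(r1, □) = (r0, □, L) → [r0]□□cbcc
Step 3: δ(r0, □) = (r1, □, R) → □[r1]□cbcc
Step 4: δ(r1, □) = (r0, □, L) → [r0]□□cbcc
Step 5: δ(r0, □) = (r1, □, R) → □[r1]□cbcc
Step 6: δ(r1, □) = (r0, □, L) → [r0]□□cbcc
Step 7: δ(r0, □) = (r1, □, R) → □[r1]□cbcc
Step 8: δ(r1, □) = (r0, □, L) → [r0]□□cbcc
Step 9: δ(r0, □) = (r1, □, R) → □[r1]□cbcc
Step 10: δ(r1, □) = (r0, □, L) → [r0]□□cbcc
Step 11: δ(r0, □) = (r1, □, R) → □[r1]□cbcc
Step 12: δ(r1, □) = (r0, □, L) → [r0]□□cbcc

The machine has not reached a halting state after 12 steps.
The machine did not halt within the 12-step bound.

Answer: No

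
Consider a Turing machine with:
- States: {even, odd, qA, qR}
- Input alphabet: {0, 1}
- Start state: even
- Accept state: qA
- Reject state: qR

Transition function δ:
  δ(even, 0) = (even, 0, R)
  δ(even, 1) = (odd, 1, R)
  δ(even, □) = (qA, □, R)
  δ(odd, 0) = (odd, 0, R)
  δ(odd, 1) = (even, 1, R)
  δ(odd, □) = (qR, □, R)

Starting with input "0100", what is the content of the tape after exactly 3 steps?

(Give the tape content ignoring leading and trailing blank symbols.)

Execution trace:
Initial: [even]0100
Step 1: δ(even, 0) = (even, 0, R) → 0[even]100
Step 2: δ(even, 1) = (odd, 1, R) → 01[odd]00
Step 3: δ(odd, 0) = (odd, 0, R) → 010[odd]0

After 3 steps, the tape (ignoring leading/trailing blanks) is: 0100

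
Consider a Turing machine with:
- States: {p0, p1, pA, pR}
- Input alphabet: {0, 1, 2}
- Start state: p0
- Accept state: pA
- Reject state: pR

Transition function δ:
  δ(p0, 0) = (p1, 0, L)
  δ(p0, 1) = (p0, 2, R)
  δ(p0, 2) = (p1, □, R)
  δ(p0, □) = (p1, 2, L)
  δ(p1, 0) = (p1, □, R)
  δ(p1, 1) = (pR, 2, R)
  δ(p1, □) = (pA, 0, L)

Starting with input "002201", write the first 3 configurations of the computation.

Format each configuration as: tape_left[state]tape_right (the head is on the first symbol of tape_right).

Transitions applied:
Step 1: δ(p0, 0) = (p1, 0, L)
Step 2: δ(p1, □) = (pA, 0, L)

The first 3 configurations are:
[p0]002201 ⊢ [p1]□002201 ⊢ [pA]□0002201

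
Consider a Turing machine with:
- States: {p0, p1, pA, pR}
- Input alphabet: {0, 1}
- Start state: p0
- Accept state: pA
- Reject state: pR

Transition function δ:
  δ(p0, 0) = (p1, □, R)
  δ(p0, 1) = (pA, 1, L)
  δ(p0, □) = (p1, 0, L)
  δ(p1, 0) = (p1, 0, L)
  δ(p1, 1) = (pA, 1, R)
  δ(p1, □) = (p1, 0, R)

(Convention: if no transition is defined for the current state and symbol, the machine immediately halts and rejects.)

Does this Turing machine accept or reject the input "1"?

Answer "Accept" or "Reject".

Execution trace:
Initial: [p0]1
Step 1: δ(p0, 1) = (pA, 1, L) → [pA]□1

The machine reaches the accept state pA and halts.

Answer: Accept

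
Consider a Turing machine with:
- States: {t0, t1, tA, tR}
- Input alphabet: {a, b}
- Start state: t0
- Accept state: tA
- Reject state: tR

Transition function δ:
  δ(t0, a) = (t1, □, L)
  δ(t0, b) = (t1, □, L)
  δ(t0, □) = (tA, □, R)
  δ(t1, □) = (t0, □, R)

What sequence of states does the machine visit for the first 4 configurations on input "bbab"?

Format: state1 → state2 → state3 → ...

Execution trace:
Initial: [t0]bbab
Step 1: δ(t0, b) = (t1, □, L) → [t1]□□bab
Step 2: δ(t1, □) = (t0, □, R) → □[t0]□bab
Step 3: δ(t0, □) = (tA, □, R) → □□[tA]bab

The machine reaches the accept state tA and halts.

State sequence: t0 → t1 → t0 → tA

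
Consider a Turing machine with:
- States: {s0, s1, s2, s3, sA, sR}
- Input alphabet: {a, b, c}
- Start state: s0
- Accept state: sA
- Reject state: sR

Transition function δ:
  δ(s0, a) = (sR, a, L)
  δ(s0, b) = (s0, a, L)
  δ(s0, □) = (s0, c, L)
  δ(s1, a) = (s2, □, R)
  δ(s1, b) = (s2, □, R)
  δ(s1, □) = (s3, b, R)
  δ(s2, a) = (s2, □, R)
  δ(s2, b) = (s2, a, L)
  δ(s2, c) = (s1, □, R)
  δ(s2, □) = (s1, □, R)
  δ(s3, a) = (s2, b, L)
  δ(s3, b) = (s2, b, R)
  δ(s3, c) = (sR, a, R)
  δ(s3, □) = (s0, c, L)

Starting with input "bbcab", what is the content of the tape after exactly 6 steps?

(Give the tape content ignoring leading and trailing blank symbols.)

Execution trace:
Initial: [s0]bbcab
Step 1: δ(s0, b) = (s0, a, L) → [s0]□abcab
Step 2: δ(s0, □) = (s0, c, L) → [s0]□cabcab
Step 3: δ(s0, □) = (s0, c, L) → [s0]□ccabcab
Step 4: δ(s0, □) = (s0, c, L) → [s0]□cccabcab
Step 5: δ(s0, □) = (s0, c, L) → [s0]□ccccabcab
Step 6: δ(s0, □) = (s0, c, L) → [s0]□cccccabcab

After 6 steps, the tape (ignoring leading/trailing blanks) is: cccccabcab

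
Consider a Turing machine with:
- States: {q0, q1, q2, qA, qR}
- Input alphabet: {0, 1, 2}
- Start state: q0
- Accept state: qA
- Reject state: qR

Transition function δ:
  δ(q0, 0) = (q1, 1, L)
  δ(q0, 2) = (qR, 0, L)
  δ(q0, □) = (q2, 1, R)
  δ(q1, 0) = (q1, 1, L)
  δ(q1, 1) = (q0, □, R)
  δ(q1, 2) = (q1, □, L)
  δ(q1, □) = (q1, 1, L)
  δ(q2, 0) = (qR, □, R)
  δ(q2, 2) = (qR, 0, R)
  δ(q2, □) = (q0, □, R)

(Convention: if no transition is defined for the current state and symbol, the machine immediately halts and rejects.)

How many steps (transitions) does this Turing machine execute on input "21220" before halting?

Execution trace:
Initial: [q0]21220
Step 1: δ(q0, 2) = (qR, 0, L) → [qR]□01220

The machine reaches the reject state qR and halts.

The machine executed 1 step before halting.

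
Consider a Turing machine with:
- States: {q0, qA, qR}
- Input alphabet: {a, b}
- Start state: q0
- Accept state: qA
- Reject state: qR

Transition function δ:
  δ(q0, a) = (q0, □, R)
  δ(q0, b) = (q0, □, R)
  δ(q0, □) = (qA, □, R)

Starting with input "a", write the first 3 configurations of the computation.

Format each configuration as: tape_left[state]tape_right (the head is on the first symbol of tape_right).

Transitions applied:
Step 1: δ(q0, a) = (q0, □, R)
Step 2: δ(q0, □) = (qA, □, R)

The first 3 configurations are:
[q0]a ⊢ □[q0]□ ⊢ □□[qA]□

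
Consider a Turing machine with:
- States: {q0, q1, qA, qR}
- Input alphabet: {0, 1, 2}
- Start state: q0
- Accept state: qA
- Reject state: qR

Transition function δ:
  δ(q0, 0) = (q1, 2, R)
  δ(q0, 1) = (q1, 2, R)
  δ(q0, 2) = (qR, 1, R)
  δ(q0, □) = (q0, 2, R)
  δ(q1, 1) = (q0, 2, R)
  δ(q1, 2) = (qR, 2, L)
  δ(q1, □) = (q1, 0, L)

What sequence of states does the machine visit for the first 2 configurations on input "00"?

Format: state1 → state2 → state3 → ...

Execution trace:
Initial: [q0]00
Step 1: δ(q0, 0) = (q1, 2, R) → 2[q1]0

No transition is defined for δ(q1, 0). By convention the machine halts and rejects.

State sequence: q0 → q1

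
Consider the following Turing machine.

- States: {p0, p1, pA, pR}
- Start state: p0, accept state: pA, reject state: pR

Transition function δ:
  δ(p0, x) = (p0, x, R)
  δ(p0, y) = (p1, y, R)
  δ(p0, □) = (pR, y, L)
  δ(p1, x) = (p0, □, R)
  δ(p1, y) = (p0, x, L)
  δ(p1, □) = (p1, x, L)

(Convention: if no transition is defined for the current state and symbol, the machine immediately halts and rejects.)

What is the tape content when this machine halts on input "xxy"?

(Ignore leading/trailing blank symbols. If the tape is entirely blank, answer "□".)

Execution trace:
Initial: [p0]xxy
Step 1: δ(p0, x) = (p0, x, R) → x[p0]xy
Step 2: δ(p0, x) = (p0, x, R) → xx[p0]y
Step 3: δ(p0, y) = (p1, y, R) → xxy[p1]□
Step 4: δ(p1, □) = (p1, x, L) → xx[p1]yx
Step 5: δ(p1, y) = (p0, x, L) → x[p0]xxx
Step 6: δ(p0, x) = (p0, x, R) → xx[p0]xx
Step 7: δ(p0, x) = (p0, x, R) → xxx[p0]x
Step 8: δ(p0, x) = (p0, x, R) → xxxx[p0]□
Step 9: δ(p0, □) = (pR, y, L) → xxx[pR]xy

The machine reaches the reject state pR and halts.

Final tape (ignoring leading/trailing blanks): xxxxy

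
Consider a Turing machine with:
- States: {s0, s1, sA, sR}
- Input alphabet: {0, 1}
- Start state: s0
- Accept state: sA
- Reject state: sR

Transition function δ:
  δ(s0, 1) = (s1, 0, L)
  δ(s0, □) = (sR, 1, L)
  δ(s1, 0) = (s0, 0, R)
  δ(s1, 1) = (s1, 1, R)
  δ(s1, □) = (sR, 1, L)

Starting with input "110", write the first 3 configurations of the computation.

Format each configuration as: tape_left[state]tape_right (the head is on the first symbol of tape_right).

Transitions applied:
Step 1: δ(s0, 1) = (s1, 0, L)
Step 2: δ(s1, □) = (sR, 1, L)

The first 3 configurations are:
[s0]110 ⊢ [s1]□010 ⊢ [sR]□1010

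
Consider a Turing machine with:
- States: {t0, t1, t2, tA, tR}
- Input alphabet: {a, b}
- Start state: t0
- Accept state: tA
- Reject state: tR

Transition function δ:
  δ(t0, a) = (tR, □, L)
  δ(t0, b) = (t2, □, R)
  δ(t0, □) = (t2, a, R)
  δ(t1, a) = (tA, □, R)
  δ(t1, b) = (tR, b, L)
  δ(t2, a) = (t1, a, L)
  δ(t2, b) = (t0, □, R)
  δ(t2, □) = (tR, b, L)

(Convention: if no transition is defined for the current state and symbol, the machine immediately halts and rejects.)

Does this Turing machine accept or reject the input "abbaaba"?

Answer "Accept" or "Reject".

Execution trace:
Initial: [t0]abbaaba
Step 1: δ(t0, a) = (tR, □, L) → [tR]□□bbaaba

The machine reaches the reject state tR and halts.

Answer: Reject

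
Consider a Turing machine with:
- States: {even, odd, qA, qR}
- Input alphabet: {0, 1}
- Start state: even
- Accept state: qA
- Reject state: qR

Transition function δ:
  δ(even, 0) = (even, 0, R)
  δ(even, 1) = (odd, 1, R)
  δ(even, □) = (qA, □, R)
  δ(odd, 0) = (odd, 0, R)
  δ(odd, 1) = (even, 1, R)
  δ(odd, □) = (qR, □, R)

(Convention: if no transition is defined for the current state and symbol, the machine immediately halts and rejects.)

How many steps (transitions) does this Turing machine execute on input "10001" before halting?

Execution trace:
Initial: [even]10001
Step 1: δ(even, 1) = (odd, 1, R) → 1[odd]0001
Step 2: δ(odd, 0) = (odd, 0, R) → 10[odd]001
Step 3: δ(odd, 0) = (odd, 0, R) → 100[odd]01
Step 4: δ(odd, 0) = (odd, 0, R) → 1000[odd]1
Step 5: δ(odd, 1) = (even, 1, R) → 10001[even]□
Step 6: δ(even, □) = (qA, □, R) → 10001□[qA]□

The machine reaches the accept state qA and halts.

The machine executed 6 steps before halting.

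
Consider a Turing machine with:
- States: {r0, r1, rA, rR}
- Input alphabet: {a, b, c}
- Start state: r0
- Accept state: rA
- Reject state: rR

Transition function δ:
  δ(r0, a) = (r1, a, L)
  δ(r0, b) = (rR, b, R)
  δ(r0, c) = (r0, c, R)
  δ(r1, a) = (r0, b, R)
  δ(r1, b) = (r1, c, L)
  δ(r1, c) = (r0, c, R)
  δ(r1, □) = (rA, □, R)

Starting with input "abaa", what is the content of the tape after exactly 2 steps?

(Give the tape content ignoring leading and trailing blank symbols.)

Execution trace:
Initial: [r0]abaa
Step 1: δ(r0, a) = (r1, a, L) → [r1]□abaa
Step 2: δ(r1, □) = (rA, □, R) → □[rA]abaa

The machine reaches the accept state rA and halts.

After 2 steps, the tape (ignoring leading/trailing blanks) is: abaa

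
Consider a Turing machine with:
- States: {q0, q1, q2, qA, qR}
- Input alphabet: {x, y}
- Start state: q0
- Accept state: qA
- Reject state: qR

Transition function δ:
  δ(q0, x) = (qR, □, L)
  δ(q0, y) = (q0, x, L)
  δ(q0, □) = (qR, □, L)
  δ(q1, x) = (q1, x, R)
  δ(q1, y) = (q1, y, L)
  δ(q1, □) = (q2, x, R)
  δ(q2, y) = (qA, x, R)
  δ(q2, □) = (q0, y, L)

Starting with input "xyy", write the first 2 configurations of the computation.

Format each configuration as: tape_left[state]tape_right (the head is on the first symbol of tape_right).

Transitions applied:
Step 1: δ(q0, x) = (qR, □, L)

The first 2 configurations are:
[q0]xyy ⊢ [qR]□□yy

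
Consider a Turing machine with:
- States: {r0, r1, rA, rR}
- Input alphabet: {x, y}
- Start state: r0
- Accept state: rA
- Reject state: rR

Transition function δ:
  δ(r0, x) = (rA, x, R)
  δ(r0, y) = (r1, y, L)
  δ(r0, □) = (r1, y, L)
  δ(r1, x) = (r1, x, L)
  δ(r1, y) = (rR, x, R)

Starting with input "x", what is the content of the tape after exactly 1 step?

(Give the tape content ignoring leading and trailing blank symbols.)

Execution trace:
Initial: [r0]x
Step 1: δ(r0, x) = (rA, x, R) → x[rA]□

The machine reaches the accept state rA and halts.

After 1 step, the tape (ignoring leading/trailing blanks) is: x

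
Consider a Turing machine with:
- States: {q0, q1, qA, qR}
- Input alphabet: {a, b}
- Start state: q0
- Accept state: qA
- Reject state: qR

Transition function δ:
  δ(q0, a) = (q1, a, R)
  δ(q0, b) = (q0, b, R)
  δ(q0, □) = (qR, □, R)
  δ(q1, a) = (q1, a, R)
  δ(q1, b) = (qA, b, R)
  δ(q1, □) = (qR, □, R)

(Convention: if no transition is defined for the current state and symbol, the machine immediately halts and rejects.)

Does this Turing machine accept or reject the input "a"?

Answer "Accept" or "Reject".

Execution trace:
Initial: [q0]a
Step 1: δ(q0, a) = (q1, a, R) → a[q1]□
Step 2: δ(q1, □) = (qR, □, R) → a□[qR]□

The machine reaches the reject state qR and halts.

Answer: Reject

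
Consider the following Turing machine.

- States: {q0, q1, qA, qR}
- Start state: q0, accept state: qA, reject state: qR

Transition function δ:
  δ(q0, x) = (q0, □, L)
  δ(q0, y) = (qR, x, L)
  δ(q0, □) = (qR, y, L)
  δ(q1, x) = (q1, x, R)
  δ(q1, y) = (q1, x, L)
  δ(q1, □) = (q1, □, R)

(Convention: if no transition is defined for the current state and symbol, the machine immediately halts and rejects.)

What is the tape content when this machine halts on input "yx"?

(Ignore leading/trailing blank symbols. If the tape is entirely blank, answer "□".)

Execution trace:
Initial: [q0]yx
Step 1: δ(q0, y) = (qR, x, L) → [qR]□xx

The machine reaches the reject state qR and halts.

Final tape (ignoring leading/trailing blanks): xx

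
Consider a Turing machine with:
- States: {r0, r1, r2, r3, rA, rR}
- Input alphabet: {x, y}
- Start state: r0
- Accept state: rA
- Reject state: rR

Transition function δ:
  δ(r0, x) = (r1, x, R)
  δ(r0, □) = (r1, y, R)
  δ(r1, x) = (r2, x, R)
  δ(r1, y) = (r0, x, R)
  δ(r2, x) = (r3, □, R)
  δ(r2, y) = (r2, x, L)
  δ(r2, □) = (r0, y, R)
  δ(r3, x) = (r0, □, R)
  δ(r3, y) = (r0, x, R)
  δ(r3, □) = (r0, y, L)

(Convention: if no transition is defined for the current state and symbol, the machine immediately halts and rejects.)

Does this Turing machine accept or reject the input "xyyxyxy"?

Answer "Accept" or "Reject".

Execution trace:
Initial: [r0]xyyxyxy
Step 1: δ(r0, x) = (r1, x, R) → x[r1]yyxyxy
Step 2: δ(r1, y) = (r0, x, R) → xx[r0]yxyxy

No transition is defined for δ(r0, y). By convention the machine halts and rejects.

Answer: Reject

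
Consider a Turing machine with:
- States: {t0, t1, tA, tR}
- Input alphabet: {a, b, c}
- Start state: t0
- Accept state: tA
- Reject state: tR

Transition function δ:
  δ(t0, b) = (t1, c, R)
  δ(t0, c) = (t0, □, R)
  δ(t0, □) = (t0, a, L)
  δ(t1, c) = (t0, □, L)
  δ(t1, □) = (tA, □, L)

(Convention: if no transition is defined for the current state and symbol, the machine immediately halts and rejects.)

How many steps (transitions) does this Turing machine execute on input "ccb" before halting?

Execution trace:
Initial: [t0]ccb
Step 1: δ(t0, c) = (t0, □, R) → □[t0]cb
Step 2: δ(t0, c) = (t0, □, R) → □□[t0]b
Step 3: δ(t0, b) = (t1, c, R) → □□c[t1]□
Step 4: δ(t1, □) = (tA, □, L) → □□[tA]c□

The machine reaches the accept state tA and halts.

The machine executed 4 steps before halting.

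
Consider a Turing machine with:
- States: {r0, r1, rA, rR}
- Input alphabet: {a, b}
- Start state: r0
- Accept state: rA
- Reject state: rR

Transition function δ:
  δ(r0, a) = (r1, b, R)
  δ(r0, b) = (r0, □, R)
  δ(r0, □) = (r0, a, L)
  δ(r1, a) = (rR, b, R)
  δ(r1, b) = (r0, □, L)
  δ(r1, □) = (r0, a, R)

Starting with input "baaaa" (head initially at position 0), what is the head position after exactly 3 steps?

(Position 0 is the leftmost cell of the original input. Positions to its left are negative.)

Execution trace (head position shown):
Step 0: [r0]baaaa  (head at position 0)
Step 1: move right → □[r0]aaaa  (head at position 1)
Step 2: move right → □b[r1]aaa  (head at position 2)
Step 3: move right → □bb[rR]aa  (head at position 3)

After 3 steps, the head is at position 3.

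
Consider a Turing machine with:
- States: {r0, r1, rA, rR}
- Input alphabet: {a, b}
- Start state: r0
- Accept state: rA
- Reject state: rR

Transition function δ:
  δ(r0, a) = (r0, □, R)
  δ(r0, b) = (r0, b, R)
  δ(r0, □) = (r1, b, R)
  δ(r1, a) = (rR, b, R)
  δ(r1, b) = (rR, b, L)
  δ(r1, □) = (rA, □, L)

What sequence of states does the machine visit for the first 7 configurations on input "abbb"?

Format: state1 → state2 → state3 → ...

Execution trace:
Initial: [r0]abbb
Step 1: δ(r0, a) = (r0, □, R) → □[r0]bbb
Step 2: δ(r0, b) = (r0, b, R) → □b[r0]bb
Step 3: δ(r0, b) = (r0, b, R) → □bb[r0]b
Step 4: δ(r0, b) = (r0, b, R) → □bbb[r0]□
Step 5: δ(r0, □) = (r1, b, R) → □bbbb[r1]□
Step 6: δ(r1, □) = (rA, □, L) → □bbb[rA]b□

The machine reaches the accept state rA and halts.

State sequence: r0 → r0 → r0 → r0 → r0 → r1 → rA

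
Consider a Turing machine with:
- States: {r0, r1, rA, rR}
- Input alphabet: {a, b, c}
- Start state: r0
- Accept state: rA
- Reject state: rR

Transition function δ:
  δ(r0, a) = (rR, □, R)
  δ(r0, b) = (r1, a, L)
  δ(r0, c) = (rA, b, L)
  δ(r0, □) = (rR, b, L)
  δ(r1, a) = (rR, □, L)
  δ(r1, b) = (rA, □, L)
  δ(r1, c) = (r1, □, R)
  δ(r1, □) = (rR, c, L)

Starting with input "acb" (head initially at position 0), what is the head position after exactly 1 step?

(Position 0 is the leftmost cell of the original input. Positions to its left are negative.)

Execution trace (head position shown):
Step 0: [r0]acb  (head at position 0)
Step 1: move right → □[rR]cb  (head at position 1)

After 1 step, the head is at position 1.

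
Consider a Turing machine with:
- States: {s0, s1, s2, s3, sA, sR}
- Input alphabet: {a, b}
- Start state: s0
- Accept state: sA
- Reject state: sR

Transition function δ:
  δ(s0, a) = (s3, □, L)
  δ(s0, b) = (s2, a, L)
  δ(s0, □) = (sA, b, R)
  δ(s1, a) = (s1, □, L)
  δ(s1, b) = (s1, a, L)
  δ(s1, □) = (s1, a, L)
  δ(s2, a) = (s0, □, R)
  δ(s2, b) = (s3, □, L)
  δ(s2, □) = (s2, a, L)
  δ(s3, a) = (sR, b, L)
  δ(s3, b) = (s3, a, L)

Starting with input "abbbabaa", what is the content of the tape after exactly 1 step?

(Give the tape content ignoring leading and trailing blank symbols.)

Execution trace:
Initial: [s0]abbbabaa
Step 1: δ(s0, a) = (s3, □, L) → [s3]□□bbbabaa

No transition is defined for δ(s3, □). By convention the machine halts and rejects.

After 1 step, the tape (ignoring leading/trailing blanks) is: bbbabaa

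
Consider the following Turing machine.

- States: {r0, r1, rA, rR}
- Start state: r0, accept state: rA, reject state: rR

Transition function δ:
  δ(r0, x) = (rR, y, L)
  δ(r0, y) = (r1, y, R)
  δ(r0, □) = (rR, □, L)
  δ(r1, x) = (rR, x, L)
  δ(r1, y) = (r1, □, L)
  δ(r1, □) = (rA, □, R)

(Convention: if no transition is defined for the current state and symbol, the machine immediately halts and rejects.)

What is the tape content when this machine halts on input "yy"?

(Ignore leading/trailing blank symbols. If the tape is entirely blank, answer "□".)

Execution trace:
Initial: [r0]yy
Step 1: δ(r0, y) = (r1, y, R) → y[r1]y
Step 2: δ(r1, y) = (r1, □, L) → [r1]y□
Step 3: δ(r1, y) = (r1, □, L) → [r1]□□□
Step 4: δ(r1, □) = (rA, □, R) → □[rA]□□

The machine reaches the accept state rA and halts.

Final tape (ignoring leading/trailing blanks): □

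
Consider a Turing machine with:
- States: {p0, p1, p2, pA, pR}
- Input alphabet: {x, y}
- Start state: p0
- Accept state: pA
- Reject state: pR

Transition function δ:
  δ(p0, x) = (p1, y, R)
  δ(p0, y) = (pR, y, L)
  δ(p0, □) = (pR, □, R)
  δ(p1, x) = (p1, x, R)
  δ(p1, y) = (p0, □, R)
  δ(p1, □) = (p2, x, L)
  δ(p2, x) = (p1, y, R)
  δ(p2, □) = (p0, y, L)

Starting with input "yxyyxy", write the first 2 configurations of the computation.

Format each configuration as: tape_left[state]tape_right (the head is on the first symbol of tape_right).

Transitions applied:
Step 1: δ(p0, y) = (pR, y, L)

The first 2 configurations are:
[p0]yxyyxy ⊢ [pR]□yxyyxy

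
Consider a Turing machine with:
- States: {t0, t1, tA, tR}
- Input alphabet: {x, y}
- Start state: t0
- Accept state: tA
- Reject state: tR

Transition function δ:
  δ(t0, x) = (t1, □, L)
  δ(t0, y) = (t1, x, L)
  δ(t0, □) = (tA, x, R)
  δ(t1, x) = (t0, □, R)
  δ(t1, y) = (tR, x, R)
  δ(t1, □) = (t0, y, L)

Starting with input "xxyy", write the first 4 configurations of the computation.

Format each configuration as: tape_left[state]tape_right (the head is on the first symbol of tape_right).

Transitions applied:
Step 1: δ(t0, x) = (t1, □, L)
Step 2: δ(t1, □) = (t0, y, L)
Step 3: δ(t0, □) = (tA, x, R)

The first 4 configurations are:
[t0]xxyy ⊢ [t1]□□xyy ⊢ [t0]□y□xyy ⊢ x[tA]y□xyy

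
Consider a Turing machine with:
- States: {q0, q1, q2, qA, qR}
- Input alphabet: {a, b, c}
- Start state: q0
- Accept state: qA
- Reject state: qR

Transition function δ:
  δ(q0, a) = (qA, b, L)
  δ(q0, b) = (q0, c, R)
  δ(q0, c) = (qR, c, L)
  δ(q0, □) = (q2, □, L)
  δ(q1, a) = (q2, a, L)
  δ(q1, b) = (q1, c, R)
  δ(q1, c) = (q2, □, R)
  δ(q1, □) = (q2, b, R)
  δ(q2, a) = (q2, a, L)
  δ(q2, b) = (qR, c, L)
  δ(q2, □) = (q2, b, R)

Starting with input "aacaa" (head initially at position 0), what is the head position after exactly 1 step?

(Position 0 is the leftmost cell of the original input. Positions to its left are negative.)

Execution trace (head position shown):
Step 0: [q0]aacaa  (head at position 0)
Step 1: move left → [qA]□bacaa  (head at position -1)

After 1 step, the head is at position -1.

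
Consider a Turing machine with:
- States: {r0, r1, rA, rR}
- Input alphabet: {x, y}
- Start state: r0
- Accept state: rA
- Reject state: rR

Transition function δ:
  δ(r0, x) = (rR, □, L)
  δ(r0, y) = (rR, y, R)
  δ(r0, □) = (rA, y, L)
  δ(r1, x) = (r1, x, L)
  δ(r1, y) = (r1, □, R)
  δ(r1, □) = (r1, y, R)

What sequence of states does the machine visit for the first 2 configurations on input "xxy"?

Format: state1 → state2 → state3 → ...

Execution trace:
Initial: [r0]xxy
Step 1: δ(r0, x) = (rR, □, L) → [rR]□□xy

The machine reaches the reject state rR and halts.

State sequence: r0 → rR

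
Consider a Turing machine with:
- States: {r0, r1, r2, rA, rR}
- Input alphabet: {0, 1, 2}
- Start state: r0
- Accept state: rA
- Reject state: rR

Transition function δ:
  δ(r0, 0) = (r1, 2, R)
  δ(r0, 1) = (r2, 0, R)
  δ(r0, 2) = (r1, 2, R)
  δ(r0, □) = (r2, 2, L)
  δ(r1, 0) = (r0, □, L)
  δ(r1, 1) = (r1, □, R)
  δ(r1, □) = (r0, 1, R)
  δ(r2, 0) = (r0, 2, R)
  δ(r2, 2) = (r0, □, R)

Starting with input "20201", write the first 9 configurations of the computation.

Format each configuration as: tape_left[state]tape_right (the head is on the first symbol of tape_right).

Transitions applied:
Step 1: δ(r0, 2) = (r1, 2, R)
Step 2: δ(r1, 0) = (r0, □, L)
Step 3: δ(r0, 2) = (r1, 2, R)
Step 4: δ(r1, □) = (r0, 1, R)
Step 5: δ(r0, 2) = (r1, 2, R)
Step 6: δ(r1, 0) = (r0, □, L)
Step 7: δ(r0, 2) = (r1, 2, R)
Step 8: δ(r1, □) = (r0, 1, R)

The first 9 configurations are:
[r0]20201 ⊢ 2[r1]0201 ⊢ [r0]2□201 ⊢ 2[r1]□201 ⊢ 21[r0]201 ⊢ 212[r1]01 ⊢ 21[r0]2□1 ⊢ 212[r1]□1 ⊢ 2121[r0]1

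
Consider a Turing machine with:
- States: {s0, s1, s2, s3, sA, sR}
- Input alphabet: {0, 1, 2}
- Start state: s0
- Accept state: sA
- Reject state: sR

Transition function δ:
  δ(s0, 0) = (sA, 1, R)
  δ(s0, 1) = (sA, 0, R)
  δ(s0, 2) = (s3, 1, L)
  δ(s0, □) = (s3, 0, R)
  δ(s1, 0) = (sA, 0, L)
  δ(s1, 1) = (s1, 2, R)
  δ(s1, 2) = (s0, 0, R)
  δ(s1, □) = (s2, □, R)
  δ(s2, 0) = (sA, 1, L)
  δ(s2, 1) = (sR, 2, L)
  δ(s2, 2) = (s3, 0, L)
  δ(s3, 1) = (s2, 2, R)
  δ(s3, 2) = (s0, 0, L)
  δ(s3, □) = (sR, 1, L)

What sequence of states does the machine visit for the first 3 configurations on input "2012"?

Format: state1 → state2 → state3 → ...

Execution trace:
Initial: [s0]2012
Step 1: δ(s0, 2) = (s3, 1, L) → [s3]□1012
Step 2: δ(s3, □) = (sR, 1, L) → [sR]□11012

The machine reaches the reject state sR and halts.

State sequence: s0 → s3 → sR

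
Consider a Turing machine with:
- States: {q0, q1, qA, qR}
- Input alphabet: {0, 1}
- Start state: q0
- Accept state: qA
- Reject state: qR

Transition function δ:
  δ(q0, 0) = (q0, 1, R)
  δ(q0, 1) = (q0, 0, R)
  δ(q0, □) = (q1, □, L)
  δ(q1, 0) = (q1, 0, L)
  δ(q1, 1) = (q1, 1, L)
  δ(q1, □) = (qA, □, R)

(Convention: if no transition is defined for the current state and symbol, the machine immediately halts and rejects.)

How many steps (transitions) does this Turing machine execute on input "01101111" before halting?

Execution trace:
Initial: [q0]01101111
Step 1: δ(q0, 0) = (q0, 1, R) → 1[q0]1101111
Step 2: δ(q0, 1) = (q0, 0, R) → 10[q0]101111
Step 3: δ(q0, 1) = (q0, 0, R) → 100[q0]01111
Step 4: δ(q0, 0) = (q0, 1, R) → 1001[q0]1111
Step 5: δ(q0, 1) = (q0, 0, R) → 10010[q0]111
Step 6: δ(q0, 1) = (q0, 0, R) → 100100[q0]11
Step 7: δ(q0, 1) = (q0, 0, R) → 1001000[q0]1
Step 8: δ(q0, 1) = (q0, 0, R) → 10010000[q0]□
Step 9: δ(q0, □) = (q1, □, L) → 1001000[q1]0□
Step 10: δ(q1, 0) = (q1, 0, L) → 100100[q1]00□
Step 11: δ(q1, 0) = (q1, 0, L) → 10010[q1]000□
Step 12: δ(q1, 0) = (q1, 0, L) → 1001[q1]0000□
Step 13: δ(q1, 0) = (q1, 0, L) → 100[q1]10000□
Step 14: δ(q1, 1) = (q1, 1, L) → 10[q1]010000□
Step 15: δ(q1, 0) = (q1, 0, L) → 1[q1]0010000□
Step 16: δ(q1, 0) = (q1, 0, L) → [q1]10010000□
Step 17: δ(q1, 1) = (q1, 1, L) → [q1]□10010000□
Step 18: δ(q1, □) = (qA, □, R) → □[qA]10010000□

The machine reaches the accept state qA and halts.

The machine executed 18 steps before halting.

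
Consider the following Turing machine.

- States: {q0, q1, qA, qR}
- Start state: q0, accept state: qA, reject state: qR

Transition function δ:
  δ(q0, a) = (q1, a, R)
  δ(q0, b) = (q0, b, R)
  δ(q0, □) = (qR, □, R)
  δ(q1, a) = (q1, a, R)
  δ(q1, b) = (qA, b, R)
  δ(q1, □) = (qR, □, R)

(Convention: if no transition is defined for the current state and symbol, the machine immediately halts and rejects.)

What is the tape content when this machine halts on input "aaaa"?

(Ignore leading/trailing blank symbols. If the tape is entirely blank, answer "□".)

Execution trace:
Initial: [q0]aaaa
Step 1: δ(q0, a) = (q1, a, R) → a[q1]aaa
Step 2: δ(q1, a) = (q1, a, R) → aa[q1]aa
Step 3: δ(q1, a) = (q1, a, R) → aaa[q1]a
Step 4: δ(q1, a) = (q1, a, R) → aaaa[q1]□
Step 5: δ(q1, □) = (qR, □, R) → aaaa□[qR]□

The machine reaches the reject state qR and halts.

Final tape (ignoring leading/trailing blanks): aaaa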